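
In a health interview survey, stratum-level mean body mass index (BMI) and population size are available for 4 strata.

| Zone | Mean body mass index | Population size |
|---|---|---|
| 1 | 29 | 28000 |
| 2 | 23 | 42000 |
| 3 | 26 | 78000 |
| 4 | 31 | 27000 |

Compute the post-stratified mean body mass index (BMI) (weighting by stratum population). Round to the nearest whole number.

27

Σ Nₕ·x̄ₕ = 29×28000 + 23×42000 + 26×78000 + 31×27000
  = 4643000
Σ Nₕ = 28000 + 42000 + 78000 + 27000 = 175000
Overall mean = 4643000 / 175000 = 26.531429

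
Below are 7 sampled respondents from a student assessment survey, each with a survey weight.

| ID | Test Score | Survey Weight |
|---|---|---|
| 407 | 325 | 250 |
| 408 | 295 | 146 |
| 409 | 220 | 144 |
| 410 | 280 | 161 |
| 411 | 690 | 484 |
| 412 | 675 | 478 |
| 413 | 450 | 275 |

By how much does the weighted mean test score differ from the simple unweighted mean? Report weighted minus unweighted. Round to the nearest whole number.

87

Unweighted sum = 325 + 295 + 220 + 280 + 690 + 675 + 450 = 2935
Unweighted mean = 2935 / 7 = 419.28571
Weighted sum = 325×250 + 295×146 + 220×144 + 280×161 + 690×484 + 675×478 + 450×275
  = 81250 + 43070 + 31680 + 45080 + 333960 + 322650 + 123750 = 981440
Sum of weights = 250 + 146 + 144 + 161 + 484 + 478 + 275 = 1938
Weighted mean = 981440 / 1938 = 506.41899
Difference (weighted minus unweighted) = 87.133274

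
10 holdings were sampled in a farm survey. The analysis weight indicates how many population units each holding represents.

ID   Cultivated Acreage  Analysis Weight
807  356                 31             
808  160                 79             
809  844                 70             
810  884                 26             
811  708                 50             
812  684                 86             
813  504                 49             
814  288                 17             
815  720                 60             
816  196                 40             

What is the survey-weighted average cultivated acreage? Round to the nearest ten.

550

Weighted sum = 356×31 + 160×79 + 844×70 + 884×26 + 708×50 + 684×86 + 504×49 + 288×17 + 720×60 + 196×40
  = 280596
Sum of weights = 31 + 79 + 70 + 26 + 50 + 86 + 49 + 17 + 60 + 40 = 508
Weighted mean = 280596 / 508 = 552.35433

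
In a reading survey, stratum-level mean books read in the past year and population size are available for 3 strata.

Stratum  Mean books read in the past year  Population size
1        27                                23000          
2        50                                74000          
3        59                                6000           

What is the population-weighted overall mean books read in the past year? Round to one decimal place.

45.4

Σ Nₕ·x̄ₕ = 27×23000 + 50×74000 + 59×6000
  = 621000 + 3700000 + 354000 = 4675000
Σ Nₕ = 23000 + 74000 + 6000 = 103000
Overall mean = 4675000 / 103000 = 45.38835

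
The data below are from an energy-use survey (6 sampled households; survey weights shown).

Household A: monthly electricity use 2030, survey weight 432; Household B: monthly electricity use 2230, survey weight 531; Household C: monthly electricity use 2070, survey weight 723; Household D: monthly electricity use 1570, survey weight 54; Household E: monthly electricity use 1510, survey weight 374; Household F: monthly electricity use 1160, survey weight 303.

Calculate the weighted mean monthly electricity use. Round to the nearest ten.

1890

Weighted sum = 2030×432 + 2230×531 + 2070×723 + 1570×54 + 1510×374 + 1160×303
  = 876960 + 1184130 + 1496610 + 84780 + 564740 + 351480 = 4558700
Sum of weights = 2417
Weighted mean = 4558700 / 2417 = 1886.0985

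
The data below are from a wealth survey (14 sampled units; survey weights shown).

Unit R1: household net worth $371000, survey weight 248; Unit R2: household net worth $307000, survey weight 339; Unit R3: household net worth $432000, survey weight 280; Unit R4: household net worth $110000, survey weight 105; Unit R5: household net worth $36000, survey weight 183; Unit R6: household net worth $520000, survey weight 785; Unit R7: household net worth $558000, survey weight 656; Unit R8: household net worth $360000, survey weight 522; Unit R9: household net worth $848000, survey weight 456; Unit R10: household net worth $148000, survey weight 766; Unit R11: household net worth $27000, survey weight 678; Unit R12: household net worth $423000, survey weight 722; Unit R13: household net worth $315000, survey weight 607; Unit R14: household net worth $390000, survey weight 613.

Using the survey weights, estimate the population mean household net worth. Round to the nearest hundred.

Weighted sum = 2551390000
Sum of weights = 6960
Weighted mean = 2551390000 / 6960 = 366579.02

366600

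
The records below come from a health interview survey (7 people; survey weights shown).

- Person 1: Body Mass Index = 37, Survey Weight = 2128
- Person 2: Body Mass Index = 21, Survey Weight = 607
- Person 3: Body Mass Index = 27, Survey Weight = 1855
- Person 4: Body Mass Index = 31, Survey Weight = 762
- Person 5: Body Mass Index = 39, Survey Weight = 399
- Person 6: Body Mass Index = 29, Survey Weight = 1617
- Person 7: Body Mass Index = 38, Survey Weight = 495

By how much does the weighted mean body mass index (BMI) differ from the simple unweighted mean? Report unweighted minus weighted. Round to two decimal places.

0.37

Unweighted sum = 37 + 21 + 27 + 31 + 39 + 29 + 38 = 222
Unweighted mean = 222 / 7 = 31.714286
Weighted sum = 246454
Sum of weights = 7863
Weighted mean = 246454 / 7863 = 31.343508
Difference (unweighted minus weighted) = 0.37077815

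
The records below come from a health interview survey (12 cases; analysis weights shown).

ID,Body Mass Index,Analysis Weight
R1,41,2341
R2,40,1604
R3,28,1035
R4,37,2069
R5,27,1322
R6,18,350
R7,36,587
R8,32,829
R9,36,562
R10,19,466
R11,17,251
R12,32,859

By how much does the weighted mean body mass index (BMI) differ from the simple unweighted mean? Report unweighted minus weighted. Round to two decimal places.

Unweighted sum = 41 + 40 + 28 + 37 + 27 + 18 + 36 + 32 + 36 + 19 + 17 + 32 = 363
Unweighted mean = 363 / 12 = 30.25
Weighted sum = 41×2341 + 40×1604 + 28×1035 + 37×2069 + 27×1322 + 18×350 + 36×587 + 32×829 + 36×562 + 19×466 + 17×251 + 32×859
  = 95981 + 64160 + 28980 + 76553 + 35694 + 6300 + 21132 + 26528 + 20232 + 8854 + 4267 + 27488 = 416169
Sum of weights = 2341 + 1604 + 1035 + 2069 + 1322 + 350 + 587 + 829 + 562 + 466 + 251 + 859 = 12275
Weighted mean = 416169 / 12275 = 33.903788
Difference (unweighted minus weighted) = -3.6537882

-3.65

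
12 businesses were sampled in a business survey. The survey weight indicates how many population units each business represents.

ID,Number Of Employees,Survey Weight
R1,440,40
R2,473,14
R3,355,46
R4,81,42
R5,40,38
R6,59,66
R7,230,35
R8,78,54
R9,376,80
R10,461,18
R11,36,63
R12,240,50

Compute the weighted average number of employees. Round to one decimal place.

209.3

Weighted sum = 440×40 + 473×14 + 355×46 + 81×42 + 40×38 + 59×66 + 230×35 + 78×54 + 376×80 + 461×18 + 36×63 + 240×50
  = 114276
Sum of weights = 40 + 14 + 46 + 42 + 38 + 66 + 35 + 54 + 80 + 18 + 63 + 50 = 546
Weighted mean = 114276 / 546 = 209.2967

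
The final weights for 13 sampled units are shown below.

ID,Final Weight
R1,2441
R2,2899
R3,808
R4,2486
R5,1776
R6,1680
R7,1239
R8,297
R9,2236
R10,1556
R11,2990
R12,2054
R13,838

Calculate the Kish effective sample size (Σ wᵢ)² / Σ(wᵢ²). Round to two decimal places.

10.84

Σ wᵢ = 23300
Σ wᵢ² = 50077740
n_eff = 23300² / 50077740 = 542890000 / 50077740 = 10.840944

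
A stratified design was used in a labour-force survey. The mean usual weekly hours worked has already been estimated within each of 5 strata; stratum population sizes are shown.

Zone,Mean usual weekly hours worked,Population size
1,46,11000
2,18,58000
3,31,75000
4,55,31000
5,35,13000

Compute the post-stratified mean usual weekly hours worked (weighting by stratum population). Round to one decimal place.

32.1

Σ Nₕ·x̄ₕ = 46×11000 + 18×58000 + 31×75000 + 55×31000 + 35×13000
  = 506000 + 1044000 + 2325000 + 1705000 + 455000 = 6035000
Σ Nₕ = 11000 + 58000 + 75000 + 31000 + 13000 = 188000
Overall mean = 6035000 / 188000 = 32.101064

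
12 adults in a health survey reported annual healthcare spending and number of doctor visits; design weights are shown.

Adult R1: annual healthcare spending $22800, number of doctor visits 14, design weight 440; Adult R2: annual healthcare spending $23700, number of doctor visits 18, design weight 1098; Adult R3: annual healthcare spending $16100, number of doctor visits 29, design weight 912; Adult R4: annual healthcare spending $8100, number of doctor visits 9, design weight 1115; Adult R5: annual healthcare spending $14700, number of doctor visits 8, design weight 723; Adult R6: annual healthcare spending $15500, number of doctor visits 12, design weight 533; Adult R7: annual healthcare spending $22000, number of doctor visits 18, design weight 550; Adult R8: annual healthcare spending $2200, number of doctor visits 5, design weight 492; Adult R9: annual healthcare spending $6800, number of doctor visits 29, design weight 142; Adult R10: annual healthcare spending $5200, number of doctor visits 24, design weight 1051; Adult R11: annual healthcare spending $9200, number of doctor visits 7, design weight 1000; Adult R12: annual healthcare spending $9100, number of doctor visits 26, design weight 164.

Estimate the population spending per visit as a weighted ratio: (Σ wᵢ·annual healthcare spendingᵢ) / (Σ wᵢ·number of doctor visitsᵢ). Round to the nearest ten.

Σ wᵢ·y = 22800×440 + 23700×1098 + 16100×912 + 8100×1115 + 14700×723 + 15500×533 + 22000×550 + 2200×492 + 6800×142 + 5200×1051 + 9200×1000 + 9100×164
  = 10032000 + 26022600 + 14683200 + 9031500 + 10628100 + 8261500 + 12100000 + 1082400 + 965600 + 5465200 + 9200000 + 1492400 = 108964500
Σ wᵢ·x = 14×440 + 18×1098 + 29×912 + 9×1115 + 8×723 + 12×533 + 18×550 + 5×492 + 29×142 + 24×1051 + 7×1000 + 26×164
  = 127553
Ratio = 108964500 / 127553 = 854.26842

850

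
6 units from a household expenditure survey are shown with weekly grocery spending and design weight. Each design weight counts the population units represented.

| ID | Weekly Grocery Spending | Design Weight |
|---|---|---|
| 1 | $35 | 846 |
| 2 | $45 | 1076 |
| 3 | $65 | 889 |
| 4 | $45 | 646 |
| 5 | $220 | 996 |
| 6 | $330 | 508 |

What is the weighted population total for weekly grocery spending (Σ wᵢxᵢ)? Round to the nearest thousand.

552000

Weighted total = 551645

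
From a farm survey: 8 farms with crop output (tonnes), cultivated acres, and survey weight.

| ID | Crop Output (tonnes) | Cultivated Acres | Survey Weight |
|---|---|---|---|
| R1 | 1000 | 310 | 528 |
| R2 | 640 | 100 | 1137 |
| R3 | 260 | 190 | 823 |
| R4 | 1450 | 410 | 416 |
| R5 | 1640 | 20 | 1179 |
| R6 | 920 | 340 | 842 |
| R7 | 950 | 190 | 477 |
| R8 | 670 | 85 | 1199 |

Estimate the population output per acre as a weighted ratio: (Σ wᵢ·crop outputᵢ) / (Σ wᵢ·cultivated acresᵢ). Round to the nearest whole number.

5

Σ wᵢ·y = 1000×528 + 640×1137 + 260×823 + 1450×416 + 1640×1179 + 920×842 + 950×477 + 670×1199
  = 528000 + 727680 + 213980 + 603200 + 1933560 + 774640 + 453150 + 803330 = 6037540
Σ wᵢ·x = 310×528 + 100×1137 + 190×823 + 410×416 + 20×1179 + 340×842 + 190×477 + 85×1199
  = 163680 + 113700 + 156370 + 170560 + 23580 + 286280 + 90630 + 101915 = 1106715
Ratio = 6037540 / 1106715 = 5.4553702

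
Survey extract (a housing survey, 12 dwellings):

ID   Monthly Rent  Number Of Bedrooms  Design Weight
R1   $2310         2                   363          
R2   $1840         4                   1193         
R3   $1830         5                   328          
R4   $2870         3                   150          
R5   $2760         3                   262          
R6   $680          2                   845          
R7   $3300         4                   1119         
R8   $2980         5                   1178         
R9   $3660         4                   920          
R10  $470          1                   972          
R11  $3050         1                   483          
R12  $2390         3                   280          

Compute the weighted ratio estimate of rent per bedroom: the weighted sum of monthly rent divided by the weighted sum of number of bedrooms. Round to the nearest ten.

Σ wᵢ·y = 2310×363 + 1840×1193 + 1830×328 + 2870×150 + 2760×262 + 680×845 + 3300×1119 + 2980×1178 + 3660×920 + 470×972 + 3050×483 + 2390×280
  = 838530 + 2195120 + 600240 + 430500 + 723120 + 574600 + 3692700 + 3510440 + 3367200 + 456840 + 1473150 + 669200 = 18531640
Σ wᵢ·x = 2×363 + 4×1193 + 5×328 + 3×150 + 3×262 + 2×845 + 4×1119 + 5×1178 + 4×920 + 1×972 + 1×483 + 3×280
  = 26405
Ratio = 18531640 / 26405 = 701.82314

700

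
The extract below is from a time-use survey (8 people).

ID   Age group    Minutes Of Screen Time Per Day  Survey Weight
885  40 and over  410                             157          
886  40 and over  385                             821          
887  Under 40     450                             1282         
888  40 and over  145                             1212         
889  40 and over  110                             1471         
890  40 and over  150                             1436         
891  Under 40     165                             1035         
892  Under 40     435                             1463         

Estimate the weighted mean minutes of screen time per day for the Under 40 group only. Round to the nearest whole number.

Under 40 rows: 887, 891, 892
Weighted sum = 1384080
Sum of weights = 1282 + 1035 + 1463 = 3780
Weighted mean = 1384080 / 3780 = 366.15873

366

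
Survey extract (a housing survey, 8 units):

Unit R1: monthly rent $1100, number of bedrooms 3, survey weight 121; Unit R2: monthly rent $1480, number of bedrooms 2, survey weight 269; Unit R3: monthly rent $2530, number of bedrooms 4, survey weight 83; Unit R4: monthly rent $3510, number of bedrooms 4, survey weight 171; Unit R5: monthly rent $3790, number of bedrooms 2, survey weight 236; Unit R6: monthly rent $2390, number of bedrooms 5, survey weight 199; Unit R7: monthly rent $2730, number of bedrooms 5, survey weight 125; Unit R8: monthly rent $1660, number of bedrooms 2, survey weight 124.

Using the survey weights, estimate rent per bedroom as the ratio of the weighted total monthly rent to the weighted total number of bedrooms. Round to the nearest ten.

Σ wᵢ·y = 3258560
Σ wᵢ·x = 3×121 + 2×269 + 4×83 + 4×171 + 2×236 + 5×199 + 5×125 + 2×124
  = 363 + 538 + 332 + 684 + 472 + 995 + 625 + 248 = 4257
Ratio = 3258560 / 4257 = 765.45924

770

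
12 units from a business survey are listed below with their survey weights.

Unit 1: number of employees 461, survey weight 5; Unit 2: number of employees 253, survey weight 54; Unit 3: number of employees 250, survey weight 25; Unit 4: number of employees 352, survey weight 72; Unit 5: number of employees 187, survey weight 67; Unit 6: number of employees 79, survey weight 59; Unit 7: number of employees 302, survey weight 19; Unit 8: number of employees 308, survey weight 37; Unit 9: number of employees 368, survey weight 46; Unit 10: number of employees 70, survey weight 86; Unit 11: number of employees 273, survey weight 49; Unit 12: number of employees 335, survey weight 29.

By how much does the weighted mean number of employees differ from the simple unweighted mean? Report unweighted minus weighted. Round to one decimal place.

Unweighted sum = 461 + 253 + 250 + 352 + 187 + 79 + 302 + 308 + 368 + 70 + 273 + 335 = 3238
Unweighted mean = 3238 / 12 = 269.83333
Weighted sum = 461×5 + 253×54 + 250×25 + 352×72 + 187×67 + 79×59 + 302×19 + 308×37 + 368×46 + 70×86 + 273×49 + 335×29
  = 2305 + 13662 + 6250 + 25344 + 12529 + 4661 + 5738 + 11396 + 16928 + 6020 + 13377 + 9715 = 127925
Sum of weights = 5 + 54 + 25 + 72 + 67 + 59 + 19 + 37 + 46 + 86 + 49 + 29 = 548
Weighted mean = 127925 / 548 = 233.43978
Difference (unweighted minus weighted) = 36.393552

36.4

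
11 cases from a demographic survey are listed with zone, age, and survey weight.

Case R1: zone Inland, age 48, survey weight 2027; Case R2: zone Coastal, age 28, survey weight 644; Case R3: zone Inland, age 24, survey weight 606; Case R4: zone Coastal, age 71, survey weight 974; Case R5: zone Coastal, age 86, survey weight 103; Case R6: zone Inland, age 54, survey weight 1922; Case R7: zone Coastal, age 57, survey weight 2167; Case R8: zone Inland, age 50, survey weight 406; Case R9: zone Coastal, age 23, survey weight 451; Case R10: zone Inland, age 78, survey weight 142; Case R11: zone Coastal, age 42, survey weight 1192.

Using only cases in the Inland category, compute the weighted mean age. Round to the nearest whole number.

Inland rows: R1, R3, R6, R8, R10
Weighted sum = 48×2027 + 24×606 + 54×1922 + 50×406 + 78×142
  = 247004
Sum of weights = 2027 + 606 + 1922 + 406 + 142 = 5103
Weighted mean = 247004 / 5103 = 48.403684

48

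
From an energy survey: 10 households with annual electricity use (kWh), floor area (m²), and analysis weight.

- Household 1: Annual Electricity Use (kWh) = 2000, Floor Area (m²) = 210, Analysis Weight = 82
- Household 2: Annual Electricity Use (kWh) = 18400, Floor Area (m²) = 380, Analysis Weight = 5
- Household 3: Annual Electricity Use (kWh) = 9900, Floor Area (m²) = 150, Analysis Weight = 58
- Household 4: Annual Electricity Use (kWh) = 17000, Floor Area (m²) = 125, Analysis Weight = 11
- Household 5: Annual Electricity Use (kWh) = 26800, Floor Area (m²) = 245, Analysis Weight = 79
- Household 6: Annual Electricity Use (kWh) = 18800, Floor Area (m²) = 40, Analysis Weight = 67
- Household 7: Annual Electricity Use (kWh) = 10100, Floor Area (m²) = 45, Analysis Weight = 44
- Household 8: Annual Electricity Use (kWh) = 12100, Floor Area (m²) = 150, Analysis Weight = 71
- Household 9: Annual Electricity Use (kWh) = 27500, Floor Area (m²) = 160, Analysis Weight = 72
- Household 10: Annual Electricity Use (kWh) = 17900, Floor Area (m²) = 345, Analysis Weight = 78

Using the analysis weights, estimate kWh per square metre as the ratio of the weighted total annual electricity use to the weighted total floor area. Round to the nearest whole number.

89

Σ wᵢ·y = 2000×82 + 18400×5 + 9900×58 + 17000×11 + 26800×79 + 18800×67 + 10100×44 + 12100×71 + 27500×72 + 17900×78
  = 164000 + 92000 + 574200 + 187000 + 2117200 + 1259600 + 444400 + 859100 + 1980000 + 1396200 = 9073700
Σ wᵢ·x = 210×82 + 380×5 + 150×58 + 125×11 + 245×79 + 40×67 + 45×44 + 150×71 + 160×72 + 345×78
  = 17220 + 1900 + 8700 + 1375 + 19355 + 2680 + 1980 + 10650 + 11520 + 26910 = 102290
Ratio = 9073700 / 102290 = 88.705641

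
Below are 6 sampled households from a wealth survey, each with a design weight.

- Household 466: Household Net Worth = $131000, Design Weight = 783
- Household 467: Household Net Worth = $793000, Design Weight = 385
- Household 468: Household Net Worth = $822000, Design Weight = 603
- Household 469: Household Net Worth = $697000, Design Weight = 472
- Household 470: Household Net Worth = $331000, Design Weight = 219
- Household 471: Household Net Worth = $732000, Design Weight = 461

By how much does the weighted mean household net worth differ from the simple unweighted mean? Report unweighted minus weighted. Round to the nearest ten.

Unweighted sum = 3506000
Unweighted mean = 3506000 / 6 = 584333.33
Weighted sum = 131000×783 + 793000×385 + 822000×603 + 697000×472 + 331000×219 + 732000×461
  = 102573000 + 305305000 + 495666000 + 328984000 + 72489000 + 337452000 = 1642469000
Sum of weights = 2923
Weighted mean = 1642469000 / 2923 = 561912.08
Difference (unweighted minus weighted) = 22421.257

22420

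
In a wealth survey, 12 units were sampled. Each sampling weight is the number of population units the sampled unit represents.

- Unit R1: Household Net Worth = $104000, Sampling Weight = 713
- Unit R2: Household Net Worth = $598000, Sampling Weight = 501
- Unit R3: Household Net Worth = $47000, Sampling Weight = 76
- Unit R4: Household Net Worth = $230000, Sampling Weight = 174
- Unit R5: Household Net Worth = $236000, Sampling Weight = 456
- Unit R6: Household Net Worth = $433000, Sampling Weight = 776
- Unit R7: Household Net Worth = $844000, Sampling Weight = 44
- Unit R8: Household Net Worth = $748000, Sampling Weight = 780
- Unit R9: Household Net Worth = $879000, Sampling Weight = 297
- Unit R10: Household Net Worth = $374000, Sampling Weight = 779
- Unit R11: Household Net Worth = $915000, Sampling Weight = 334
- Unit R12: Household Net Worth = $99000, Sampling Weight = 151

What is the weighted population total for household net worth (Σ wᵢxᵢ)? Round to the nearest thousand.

2354510000

Weighted total = 104000×713 + 598000×501 + 47000×76 + 230000×174 + 236000×456 + 433000×776 + 844000×44 + 748000×780 + 879000×297 + 374000×779 + 915000×334 + 99000×151
  = 74152000 + 299598000 + 3572000 + 40020000 + 107616000 + 336008000 + 37136000 + 583440000 + 261063000 + 291346000 + 305610000 + 14949000 = 2354510000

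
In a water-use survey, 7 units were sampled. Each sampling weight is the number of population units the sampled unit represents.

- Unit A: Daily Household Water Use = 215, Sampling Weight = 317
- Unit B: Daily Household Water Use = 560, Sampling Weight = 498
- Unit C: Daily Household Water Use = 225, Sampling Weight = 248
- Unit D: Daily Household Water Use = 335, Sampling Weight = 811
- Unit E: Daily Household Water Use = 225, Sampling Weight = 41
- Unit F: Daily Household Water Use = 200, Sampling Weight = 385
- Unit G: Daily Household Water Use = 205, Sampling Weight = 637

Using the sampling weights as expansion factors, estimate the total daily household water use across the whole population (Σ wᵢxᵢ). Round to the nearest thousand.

Weighted total = 215×317 + 560×498 + 225×248 + 335×811 + 225×41 + 200×385 + 205×637
  = 68155 + 278880 + 55800 + 271685 + 9225 + 77000 + 130585 = 891330

891000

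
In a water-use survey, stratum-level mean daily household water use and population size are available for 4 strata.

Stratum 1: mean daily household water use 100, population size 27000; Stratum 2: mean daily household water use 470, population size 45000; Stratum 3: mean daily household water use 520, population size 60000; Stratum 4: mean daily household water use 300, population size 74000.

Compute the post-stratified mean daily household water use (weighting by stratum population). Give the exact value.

375

Σ Nₕ·x̄ₕ = 100×27000 + 470×45000 + 520×60000 + 300×74000
  = 2700000 + 21150000 + 31200000 + 22200000 = 77250000
Σ Nₕ = 27000 + 45000 + 60000 + 74000 = 206000
Overall mean = 77250000 / 206000 = 375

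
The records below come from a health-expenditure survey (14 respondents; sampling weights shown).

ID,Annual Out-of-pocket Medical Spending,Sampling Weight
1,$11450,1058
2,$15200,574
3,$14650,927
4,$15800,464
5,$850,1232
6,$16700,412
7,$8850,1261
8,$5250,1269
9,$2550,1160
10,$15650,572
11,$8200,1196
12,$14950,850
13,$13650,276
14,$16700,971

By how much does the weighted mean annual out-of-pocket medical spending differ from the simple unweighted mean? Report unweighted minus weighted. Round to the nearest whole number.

1486

Unweighted sum = 160450
Unweighted mean = 160450 / 14 = 11460.714
Weighted sum = 121907950
Sum of weights = 12222
Weighted mean = 121907950 / 12222 = 9974.4682
Difference (unweighted minus weighted) = 1486.2461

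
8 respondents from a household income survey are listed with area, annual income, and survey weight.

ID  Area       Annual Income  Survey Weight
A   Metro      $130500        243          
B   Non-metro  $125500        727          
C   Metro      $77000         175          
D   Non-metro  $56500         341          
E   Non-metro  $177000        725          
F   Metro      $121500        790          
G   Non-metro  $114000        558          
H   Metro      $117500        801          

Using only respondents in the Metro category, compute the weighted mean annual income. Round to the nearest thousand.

Metro rows: A, C, F, H
Weighted sum = 130500×243 + 77000×175 + 121500×790 + 117500×801
  = 31711500 + 13475000 + 95985000 + 94117500 = 235289000
Sum of weights = 243 + 175 + 790 + 801 = 2009
Weighted mean = 235289000 / 2009 = 117117.47

117000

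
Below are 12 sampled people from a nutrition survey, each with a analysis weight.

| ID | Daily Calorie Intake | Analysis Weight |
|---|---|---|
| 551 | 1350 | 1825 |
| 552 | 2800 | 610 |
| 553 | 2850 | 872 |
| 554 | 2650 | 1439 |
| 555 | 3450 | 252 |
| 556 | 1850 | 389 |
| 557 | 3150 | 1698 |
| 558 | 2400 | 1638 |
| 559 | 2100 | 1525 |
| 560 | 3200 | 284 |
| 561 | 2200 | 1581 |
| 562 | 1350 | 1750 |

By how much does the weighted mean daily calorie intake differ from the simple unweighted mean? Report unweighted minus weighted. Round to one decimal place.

188.7

Unweighted sum = 1350 + 2800 + 2850 + 2650 + 3450 + 1850 + 3150 + 2400 + 2100 + 3200 + 2200 + 1350 = 29350
Unweighted mean = 29350 / 12 = 2445.8333
Weighted sum = 31291250
Sum of weights = 1825 + 610 + 872 + 1439 + 252 + 389 + 1698 + 1638 + 1525 + 284 + 1581 + 1750 = 13863
Weighted mean = 31291250 / 13863 = 2257.1774
Difference (unweighted minus weighted) = 188.65595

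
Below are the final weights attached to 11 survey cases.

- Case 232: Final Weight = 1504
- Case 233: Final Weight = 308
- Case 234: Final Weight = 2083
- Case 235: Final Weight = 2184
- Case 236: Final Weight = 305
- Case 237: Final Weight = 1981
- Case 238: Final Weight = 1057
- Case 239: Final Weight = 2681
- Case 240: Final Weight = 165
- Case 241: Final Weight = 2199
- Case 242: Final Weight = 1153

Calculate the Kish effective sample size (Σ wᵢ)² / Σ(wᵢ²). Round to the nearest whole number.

Σ wᵢ = 15620
Σ wᵢ² = 29980256
n_eff = 15620² / 29980256 = 243984400 / 29980256 = 8.1381693

8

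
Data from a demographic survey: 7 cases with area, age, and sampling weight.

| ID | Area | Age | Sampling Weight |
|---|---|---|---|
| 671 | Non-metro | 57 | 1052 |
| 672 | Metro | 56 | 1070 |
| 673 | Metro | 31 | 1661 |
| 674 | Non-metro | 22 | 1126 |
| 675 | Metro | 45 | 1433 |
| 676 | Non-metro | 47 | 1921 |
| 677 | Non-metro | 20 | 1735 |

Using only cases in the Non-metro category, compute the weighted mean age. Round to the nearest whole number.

Non-metro rows: 671, 674, 676, 677
Weighted sum = 57×1052 + 22×1126 + 47×1921 + 20×1735
  = 209723
Sum of weights = 1052 + 1126 + 1921 + 1735 = 5834
Weighted mean = 209723 / 5834 = 35.948406

36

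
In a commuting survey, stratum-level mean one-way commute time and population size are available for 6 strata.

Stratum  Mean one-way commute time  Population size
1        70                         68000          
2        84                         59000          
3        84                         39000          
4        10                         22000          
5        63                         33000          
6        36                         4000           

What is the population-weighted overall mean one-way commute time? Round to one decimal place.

68.6

Σ Nₕ·x̄ₕ = 70×68000 + 84×59000 + 84×39000 + 10×22000 + 63×33000 + 36×4000
  = 4760000 + 4956000 + 3276000 + 220000 + 2079000 + 144000 = 15435000
Σ Nₕ = 68000 + 59000 + 39000 + 22000 + 33000 + 4000 = 225000
Overall mean = 15435000 / 225000 = 68.6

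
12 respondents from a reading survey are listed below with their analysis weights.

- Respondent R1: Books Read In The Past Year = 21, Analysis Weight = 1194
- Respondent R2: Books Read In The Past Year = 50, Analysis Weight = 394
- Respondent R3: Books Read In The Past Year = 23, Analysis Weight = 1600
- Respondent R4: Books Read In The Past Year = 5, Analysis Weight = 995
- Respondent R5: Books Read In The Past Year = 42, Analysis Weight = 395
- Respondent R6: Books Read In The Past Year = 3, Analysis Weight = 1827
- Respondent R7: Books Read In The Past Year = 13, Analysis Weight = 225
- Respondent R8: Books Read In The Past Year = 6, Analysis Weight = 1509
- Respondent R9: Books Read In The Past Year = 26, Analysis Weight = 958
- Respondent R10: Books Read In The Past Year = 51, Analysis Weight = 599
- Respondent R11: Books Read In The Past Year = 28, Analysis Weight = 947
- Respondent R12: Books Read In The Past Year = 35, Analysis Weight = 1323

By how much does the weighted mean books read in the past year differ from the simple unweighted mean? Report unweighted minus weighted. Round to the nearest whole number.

4

Unweighted sum = 303
Unweighted mean = 303 / 12 = 25.25
Weighted sum = 21×1194 + 50×394 + 23×1600 + 5×995 + 42×395 + 3×1827 + 13×225 + 6×1509 + 26×958 + 51×599 + 28×947 + 35×1323
  = 248877
Sum of weights = 1194 + 394 + 1600 + 995 + 395 + 1827 + 225 + 1509 + 958 + 599 + 947 + 1323 = 11966
Weighted mean = 248877 / 11966 = 20.79868
Difference (unweighted minus weighted) = 4.4513204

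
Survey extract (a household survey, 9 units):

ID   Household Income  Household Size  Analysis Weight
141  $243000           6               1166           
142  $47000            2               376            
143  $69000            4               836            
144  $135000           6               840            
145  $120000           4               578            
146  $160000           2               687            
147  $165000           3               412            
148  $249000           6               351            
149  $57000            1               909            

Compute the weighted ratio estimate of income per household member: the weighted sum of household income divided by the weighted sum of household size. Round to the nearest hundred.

35700

Σ wᵢ·y = 243000×1166 + 47000×376 + 69000×836 + 135000×840 + 120000×578 + 160000×687 + 165000×412 + 249000×351 + 57000×909
  = 283338000 + 17672000 + 57684000 + 113400000 + 69360000 + 109920000 + 67980000 + 87399000 + 51813000 = 858566000
Σ wᵢ·x = 6×1166 + 2×376 + 4×836 + 6×840 + 4×578 + 2×687 + 3×412 + 6×351 + 1×909
  = 24069
Ratio = 858566000 / 24069 = 35671.029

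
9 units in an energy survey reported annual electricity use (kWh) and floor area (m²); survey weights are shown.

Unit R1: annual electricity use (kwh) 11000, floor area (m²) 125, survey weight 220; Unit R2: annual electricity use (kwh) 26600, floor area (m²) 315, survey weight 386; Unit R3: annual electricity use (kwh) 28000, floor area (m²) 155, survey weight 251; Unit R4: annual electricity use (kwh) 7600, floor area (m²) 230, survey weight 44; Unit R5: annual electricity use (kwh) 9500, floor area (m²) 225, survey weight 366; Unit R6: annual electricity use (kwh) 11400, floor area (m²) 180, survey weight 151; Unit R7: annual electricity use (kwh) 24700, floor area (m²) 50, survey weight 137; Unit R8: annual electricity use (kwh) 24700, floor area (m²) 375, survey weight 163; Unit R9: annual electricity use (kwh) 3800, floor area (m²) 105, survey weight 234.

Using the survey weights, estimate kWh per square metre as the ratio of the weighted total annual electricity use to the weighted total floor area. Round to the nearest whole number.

84

Σ wᵢ·y = 11000×220 + 26600×386 + 28000×251 + 7600×44 + 9500×366 + 11400×151 + 24700×137 + 24700×163 + 3800×234
  = 2420000 + 10267600 + 7028000 + 334400 + 3477000 + 1721400 + 3383900 + 4026100 + 889200 = 33547600
Σ wᵢ·x = 400190
Ratio = 33547600 / 400190 = 83.829181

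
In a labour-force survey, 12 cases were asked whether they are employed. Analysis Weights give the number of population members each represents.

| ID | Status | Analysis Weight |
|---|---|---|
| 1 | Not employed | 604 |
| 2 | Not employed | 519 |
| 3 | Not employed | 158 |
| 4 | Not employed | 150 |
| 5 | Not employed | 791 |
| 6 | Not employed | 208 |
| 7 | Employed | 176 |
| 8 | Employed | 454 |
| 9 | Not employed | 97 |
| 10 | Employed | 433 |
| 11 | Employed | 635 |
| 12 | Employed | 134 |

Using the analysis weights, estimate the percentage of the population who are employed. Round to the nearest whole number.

42

Sum of weights for 'Employed' = 176 + 454 + 433 + 635 + 134 = 1832
Total weight = 604 + 519 + 158 + 150 + 791 + 208 + 176 + 454 + 97 + 433 + 635 + 134 = 4359
Weighted proportion = 1832 / 4359 = 0.42027988 → 42.027988%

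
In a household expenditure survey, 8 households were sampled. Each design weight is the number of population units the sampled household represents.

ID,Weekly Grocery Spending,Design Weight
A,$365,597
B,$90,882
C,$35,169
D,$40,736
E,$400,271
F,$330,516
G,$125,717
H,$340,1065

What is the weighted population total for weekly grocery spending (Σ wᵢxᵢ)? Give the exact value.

Weighted total = 365×597 + 90×882 + 35×169 + 40×736 + 400×271 + 330×516 + 125×717 + 340×1065
  = 217905 + 79380 + 5915 + 29440 + 108400 + 170280 + 89625 + 362100 = 1063045

1063045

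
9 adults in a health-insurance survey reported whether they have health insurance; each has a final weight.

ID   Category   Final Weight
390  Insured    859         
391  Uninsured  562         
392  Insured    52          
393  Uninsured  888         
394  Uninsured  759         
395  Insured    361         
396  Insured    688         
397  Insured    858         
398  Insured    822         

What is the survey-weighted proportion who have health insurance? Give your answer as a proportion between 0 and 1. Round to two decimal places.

Sum of weights for 'Insured' = 859 + 52 + 361 + 688 + 858 + 822 = 3640
Total weight = 5849
Weighted proportion = 3640 / 5849 = 0.6223286

0.62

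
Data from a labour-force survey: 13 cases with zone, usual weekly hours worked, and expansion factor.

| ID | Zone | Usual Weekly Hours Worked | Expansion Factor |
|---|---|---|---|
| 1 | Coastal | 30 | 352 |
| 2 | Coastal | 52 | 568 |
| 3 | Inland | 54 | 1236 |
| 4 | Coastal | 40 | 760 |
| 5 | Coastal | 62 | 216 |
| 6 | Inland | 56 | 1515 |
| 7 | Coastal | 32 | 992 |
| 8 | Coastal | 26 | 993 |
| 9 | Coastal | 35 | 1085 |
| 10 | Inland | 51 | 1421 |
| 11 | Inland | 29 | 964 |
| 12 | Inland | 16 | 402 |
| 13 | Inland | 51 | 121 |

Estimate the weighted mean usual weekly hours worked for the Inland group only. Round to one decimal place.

Inland rows: 3, 6, 10, 11, 12, 13
Weighted sum = 54×1236 + 56×1515 + 51×1421 + 29×964 + 16×402 + 51×121
  = 264614
Sum of weights = 1236 + 1515 + 1421 + 964 + 402 + 121 = 5659
Weighted mean = 264614 / 5659 = 46.759852

46.8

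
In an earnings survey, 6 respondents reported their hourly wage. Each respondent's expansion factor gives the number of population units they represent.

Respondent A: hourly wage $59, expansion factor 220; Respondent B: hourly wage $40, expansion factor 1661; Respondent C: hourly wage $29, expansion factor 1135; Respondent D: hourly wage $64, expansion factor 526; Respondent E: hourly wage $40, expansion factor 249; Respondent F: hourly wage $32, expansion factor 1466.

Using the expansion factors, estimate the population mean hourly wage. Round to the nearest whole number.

Weighted sum = 59×220 + 40×1661 + 29×1135 + 64×526 + 40×249 + 32×1466
  = 12980 + 66440 + 32915 + 33664 + 9960 + 46912 = 202871
Sum of weights = 220 + 1661 + 1135 + 526 + 249 + 1466 = 5257
Weighted mean = 202871 / 5257 = 38.590641

39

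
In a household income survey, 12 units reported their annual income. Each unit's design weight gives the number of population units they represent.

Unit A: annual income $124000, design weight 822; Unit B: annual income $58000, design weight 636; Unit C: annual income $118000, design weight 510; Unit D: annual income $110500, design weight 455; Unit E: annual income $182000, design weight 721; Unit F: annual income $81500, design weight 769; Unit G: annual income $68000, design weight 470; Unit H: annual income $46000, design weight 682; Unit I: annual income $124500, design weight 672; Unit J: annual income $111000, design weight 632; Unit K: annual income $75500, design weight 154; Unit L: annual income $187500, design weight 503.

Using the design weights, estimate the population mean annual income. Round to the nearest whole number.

Weighted sum = 766256500
Sum of weights = 7026
Weighted mean = 766256500 / 7026 = 109060.13

109060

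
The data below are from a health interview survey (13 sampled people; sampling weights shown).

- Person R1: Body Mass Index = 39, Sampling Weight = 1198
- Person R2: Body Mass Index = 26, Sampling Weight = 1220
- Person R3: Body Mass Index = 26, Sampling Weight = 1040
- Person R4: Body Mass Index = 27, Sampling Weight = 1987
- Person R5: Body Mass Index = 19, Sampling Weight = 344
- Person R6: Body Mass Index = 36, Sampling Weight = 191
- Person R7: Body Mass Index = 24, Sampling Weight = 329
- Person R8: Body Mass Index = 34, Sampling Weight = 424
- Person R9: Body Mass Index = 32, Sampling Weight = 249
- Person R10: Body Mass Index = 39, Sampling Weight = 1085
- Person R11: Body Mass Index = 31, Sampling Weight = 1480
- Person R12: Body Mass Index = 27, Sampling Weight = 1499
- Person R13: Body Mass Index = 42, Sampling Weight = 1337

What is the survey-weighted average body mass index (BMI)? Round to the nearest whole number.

Weighted sum = 387645
Sum of weights = 12383
Weighted mean = 387645 / 12383 = 31.304611

31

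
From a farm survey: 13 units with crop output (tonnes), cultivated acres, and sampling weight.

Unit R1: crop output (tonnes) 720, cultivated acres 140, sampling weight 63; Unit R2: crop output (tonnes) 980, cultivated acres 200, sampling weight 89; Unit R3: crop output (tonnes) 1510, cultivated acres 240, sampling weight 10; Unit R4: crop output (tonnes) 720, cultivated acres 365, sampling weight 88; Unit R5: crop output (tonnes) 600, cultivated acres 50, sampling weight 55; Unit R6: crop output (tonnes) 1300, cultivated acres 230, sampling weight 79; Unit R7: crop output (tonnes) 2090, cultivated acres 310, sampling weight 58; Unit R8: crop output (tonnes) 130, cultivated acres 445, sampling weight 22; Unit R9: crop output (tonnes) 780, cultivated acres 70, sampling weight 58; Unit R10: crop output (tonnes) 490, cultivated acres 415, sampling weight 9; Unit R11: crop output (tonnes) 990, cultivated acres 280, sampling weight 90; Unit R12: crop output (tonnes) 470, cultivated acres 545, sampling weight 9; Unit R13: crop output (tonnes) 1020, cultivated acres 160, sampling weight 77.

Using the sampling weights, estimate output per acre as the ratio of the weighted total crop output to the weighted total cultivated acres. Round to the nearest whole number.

4

Σ wᵢ·y = 692340
Σ wᵢ·x = 160050
Ratio = 692340 / 160050 = 4.3257732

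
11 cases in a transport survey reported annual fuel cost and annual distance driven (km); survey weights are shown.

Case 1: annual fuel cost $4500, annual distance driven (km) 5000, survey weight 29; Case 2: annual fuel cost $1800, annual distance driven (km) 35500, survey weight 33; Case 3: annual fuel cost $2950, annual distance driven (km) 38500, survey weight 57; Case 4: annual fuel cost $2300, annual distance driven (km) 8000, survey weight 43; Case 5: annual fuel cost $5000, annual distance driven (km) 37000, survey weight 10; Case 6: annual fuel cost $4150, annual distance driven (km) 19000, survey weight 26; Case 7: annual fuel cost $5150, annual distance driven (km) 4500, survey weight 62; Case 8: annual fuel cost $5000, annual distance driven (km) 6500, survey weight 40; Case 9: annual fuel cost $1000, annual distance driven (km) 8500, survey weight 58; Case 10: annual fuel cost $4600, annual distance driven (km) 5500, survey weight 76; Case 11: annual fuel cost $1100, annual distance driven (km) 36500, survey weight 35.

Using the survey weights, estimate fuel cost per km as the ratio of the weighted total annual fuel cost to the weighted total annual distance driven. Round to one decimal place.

0.2

Σ wᵢ·y = 4500×29 + 1800×33 + 2950×57 + 2300×43 + 5000×10 + 4150×26 + 5150×62 + 5000×40 + 1000×58 + 4600×76 + 1100×35
  = 1580250
Σ wᵢ·x = 5000×29 + 35500×33 + 38500×57 + 8000×43 + 37000×10 + 19000×26 + 4500×62 + 6500×40 + 8500×58 + 5500×76 + 36500×35
  = 145000 + 1171500 + 2194500 + 344000 + 370000 + 494000 + 279000 + 260000 + 493000 + 418000 + 1277500 = 7446500
Ratio = 1580250 / 7446500 = 0.21221379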